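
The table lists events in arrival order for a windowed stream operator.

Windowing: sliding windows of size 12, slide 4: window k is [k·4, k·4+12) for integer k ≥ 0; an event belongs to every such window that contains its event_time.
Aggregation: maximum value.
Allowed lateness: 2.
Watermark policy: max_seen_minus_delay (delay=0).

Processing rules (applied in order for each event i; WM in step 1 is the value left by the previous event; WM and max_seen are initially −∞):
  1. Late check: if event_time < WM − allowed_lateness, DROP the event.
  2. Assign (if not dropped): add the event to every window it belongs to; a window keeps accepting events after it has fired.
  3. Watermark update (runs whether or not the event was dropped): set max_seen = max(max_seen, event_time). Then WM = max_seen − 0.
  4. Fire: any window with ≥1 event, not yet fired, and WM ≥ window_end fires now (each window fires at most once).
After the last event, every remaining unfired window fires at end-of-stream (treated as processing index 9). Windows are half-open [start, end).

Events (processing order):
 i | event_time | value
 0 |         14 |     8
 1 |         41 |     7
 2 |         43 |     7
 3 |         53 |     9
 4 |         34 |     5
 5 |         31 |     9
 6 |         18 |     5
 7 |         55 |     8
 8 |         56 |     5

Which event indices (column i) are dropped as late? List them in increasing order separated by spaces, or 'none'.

4 5 6

i=0 t=14 v=8: → [12,24),[8,20),[4,16); WM=14
i=1 t=41 v=7: → [40,52),[36,48),[32,44); WM=41; [4,16) fires=8 [8,20) fires=8 [12,24) fires=8
i=2 t=43 v=7: → [40,52),[36,48),[32,44); WM=43
i=3 t=53 v=9: → [52,64),[48,60),[44,56); WM=53; [32,44) fires=7 [36,48) fires=7 [40,52) fires=7
i=4 t=34 v=5: DROP (t<53-2); WM=53
i=5 t=31 v=9: DROP (t<53-2); WM=53
i=6 t=18 v=5: DROP (t<53-2); WM=53
i=7 t=55 v=8: → [52,64),[48,60),[44,56); WM=55
i=8 t=56 v=5: → [56,68),[52,64),[48,60); WM=56; [44,56) fires=9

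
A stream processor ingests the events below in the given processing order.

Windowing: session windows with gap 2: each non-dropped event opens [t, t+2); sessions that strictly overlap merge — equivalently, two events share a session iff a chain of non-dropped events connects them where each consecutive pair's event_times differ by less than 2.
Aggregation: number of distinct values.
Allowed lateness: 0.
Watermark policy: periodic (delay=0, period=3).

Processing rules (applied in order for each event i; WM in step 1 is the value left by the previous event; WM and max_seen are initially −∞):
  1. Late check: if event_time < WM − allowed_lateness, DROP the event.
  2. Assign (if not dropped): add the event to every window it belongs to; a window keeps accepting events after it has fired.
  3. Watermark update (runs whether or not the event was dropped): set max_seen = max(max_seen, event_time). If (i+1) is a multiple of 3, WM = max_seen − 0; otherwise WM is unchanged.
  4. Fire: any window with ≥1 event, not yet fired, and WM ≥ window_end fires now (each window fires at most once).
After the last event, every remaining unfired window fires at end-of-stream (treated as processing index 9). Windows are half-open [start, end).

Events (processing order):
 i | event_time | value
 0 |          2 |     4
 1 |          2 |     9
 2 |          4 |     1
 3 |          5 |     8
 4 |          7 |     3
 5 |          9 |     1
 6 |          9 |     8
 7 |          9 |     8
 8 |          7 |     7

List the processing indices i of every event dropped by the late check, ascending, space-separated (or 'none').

8

i=0 t=2 v=4: → [2,4); WM=−∞
i=1 t=2 v=9: → [2,4); WM=−∞
i=2 t=4 v=1: → [4,6); WM=4
i=3 t=5 v=8: → [4,7); WM=4
i=4 t=7 v=3: → [7,9); WM=4
i=5 t=9 v=1: → [9,11); WM=9
i=6 t=9 v=8: → [9,11); WM=9
i=7 t=9 v=8: → [9,11); WM=9
i=8 t=7 v=7: DROP (t<9-0); WM=9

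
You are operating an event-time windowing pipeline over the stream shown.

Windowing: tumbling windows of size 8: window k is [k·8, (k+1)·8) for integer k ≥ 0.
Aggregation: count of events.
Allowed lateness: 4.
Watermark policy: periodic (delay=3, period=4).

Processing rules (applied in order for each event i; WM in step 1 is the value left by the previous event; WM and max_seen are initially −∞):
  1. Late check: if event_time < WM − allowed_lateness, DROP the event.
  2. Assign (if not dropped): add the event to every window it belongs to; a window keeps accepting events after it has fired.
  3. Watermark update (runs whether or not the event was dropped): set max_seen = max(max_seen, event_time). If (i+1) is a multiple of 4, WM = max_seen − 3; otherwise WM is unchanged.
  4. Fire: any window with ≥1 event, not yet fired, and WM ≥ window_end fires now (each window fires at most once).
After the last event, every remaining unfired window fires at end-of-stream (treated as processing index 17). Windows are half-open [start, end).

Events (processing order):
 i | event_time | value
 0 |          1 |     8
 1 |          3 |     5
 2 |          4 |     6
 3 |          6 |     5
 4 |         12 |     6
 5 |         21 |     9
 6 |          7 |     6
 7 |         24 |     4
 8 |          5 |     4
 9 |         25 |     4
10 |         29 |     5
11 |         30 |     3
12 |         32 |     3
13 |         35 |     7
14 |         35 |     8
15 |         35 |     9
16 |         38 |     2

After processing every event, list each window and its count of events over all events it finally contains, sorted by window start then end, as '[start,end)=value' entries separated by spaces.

[0,8)=5 [8,16)=1 [16,24)=1 [24,32)=4 [32,40)=5

i=0 t=1 v=8: → [0,8); WM=−∞
i=1 t=3 v=5: → [0,8); WM=−∞
i=2 t=4 v=6: → [0,8); WM=−∞
i=3 t=6 v=5: → [0,8); WM=3
i=4 t=12 v=6: → [8,16); WM=3
i=5 t=21 v=9: → [16,24); WM=3
i=6 t=7 v=6: → [0,8); WM=3
i=7 t=24 v=4: → [24,32); WM=21; [0,8) fires=5 [8,16) fires=1
i=8 t=5 v=4: DROP (t<21-4); WM=21
i=9 t=25 v=4: → [24,32); WM=21
i=10 t=29 v=5: → [24,32); WM=21
i=11 t=30 v=3: → [24,32); WM=27; [16,24) fires=1
i=12 t=32 v=3: → [32,40); WM=27
i=13 t=35 v=7: → [32,40); WM=27
i=14 t=35 v=8: → [32,40); WM=27
i=15 t=35 v=9: → [32,40); WM=32; [24,32) fires=4
i=16 t=38 v=2: → [32,40); WM=32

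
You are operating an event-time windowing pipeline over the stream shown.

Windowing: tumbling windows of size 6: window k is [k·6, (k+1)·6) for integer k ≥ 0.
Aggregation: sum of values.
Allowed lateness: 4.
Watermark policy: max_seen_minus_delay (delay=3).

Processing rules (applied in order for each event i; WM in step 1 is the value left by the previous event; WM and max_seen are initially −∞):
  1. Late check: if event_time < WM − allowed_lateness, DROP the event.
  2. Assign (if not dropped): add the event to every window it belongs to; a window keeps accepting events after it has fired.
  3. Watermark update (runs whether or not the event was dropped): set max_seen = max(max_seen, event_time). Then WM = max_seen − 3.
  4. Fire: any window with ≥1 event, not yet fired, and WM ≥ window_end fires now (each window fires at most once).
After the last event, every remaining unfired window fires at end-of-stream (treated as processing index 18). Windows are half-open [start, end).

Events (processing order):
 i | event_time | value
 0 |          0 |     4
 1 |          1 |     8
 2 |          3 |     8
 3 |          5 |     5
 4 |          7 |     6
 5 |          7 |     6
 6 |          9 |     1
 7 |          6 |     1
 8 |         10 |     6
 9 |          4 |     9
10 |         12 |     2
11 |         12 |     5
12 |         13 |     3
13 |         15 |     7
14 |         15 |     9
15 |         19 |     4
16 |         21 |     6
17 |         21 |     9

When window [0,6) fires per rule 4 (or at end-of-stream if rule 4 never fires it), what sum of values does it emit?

25

i=0 t=0 v=4: → [0,6); WM=-3
i=1 t=1 v=8: → [0,6); WM=-2
i=2 t=3 v=8: → [0,6); WM=0
i=3 t=5 v=5: → [0,6); WM=2
i=4 t=7 v=6: → [6,12); WM=4
i=5 t=7 v=6: → [6,12); WM=4
i=6 t=9 v=1: → [6,12); WM=6; [0,6) fires=25
i=7 t=6 v=1: → [6,12); WM=6
i=8 t=10 v=6: → [6,12); WM=7
i=9 t=4 v=9: → [0,6); WM=7
i=10 t=12 v=2: → [12,18); WM=9
i=11 t=12 v=5: → [12,18); WM=9
i=12 t=13 v=3: → [12,18); WM=10
i=13 t=15 v=7: → [12,18); WM=12; [6,12) fires=20
i=14 t=15 v=9: → [12,18); WM=12
i=15 t=19 v=4: → [18,24); WM=16
i=16 t=21 v=6: → [18,24); WM=18; [12,18) fires=26
i=17 t=21 v=9: → [18,24); WM=18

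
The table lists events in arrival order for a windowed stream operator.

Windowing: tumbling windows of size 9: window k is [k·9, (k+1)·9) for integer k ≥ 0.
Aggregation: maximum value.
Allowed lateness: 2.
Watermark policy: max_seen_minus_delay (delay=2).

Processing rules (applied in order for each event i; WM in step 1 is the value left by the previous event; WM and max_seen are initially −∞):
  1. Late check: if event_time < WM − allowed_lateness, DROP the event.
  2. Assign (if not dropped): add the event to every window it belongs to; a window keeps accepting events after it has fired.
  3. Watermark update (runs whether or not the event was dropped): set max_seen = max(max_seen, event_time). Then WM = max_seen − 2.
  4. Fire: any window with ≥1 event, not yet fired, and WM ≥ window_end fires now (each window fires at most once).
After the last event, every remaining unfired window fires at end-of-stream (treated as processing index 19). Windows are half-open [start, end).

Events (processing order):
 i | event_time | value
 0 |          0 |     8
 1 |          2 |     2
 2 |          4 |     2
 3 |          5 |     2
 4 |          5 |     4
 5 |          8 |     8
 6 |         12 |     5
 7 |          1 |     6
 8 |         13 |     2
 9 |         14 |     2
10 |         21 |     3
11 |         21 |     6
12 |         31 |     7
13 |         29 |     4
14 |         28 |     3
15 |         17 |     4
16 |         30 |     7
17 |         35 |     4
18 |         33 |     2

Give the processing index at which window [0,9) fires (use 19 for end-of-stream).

i=0 t=0 v=8: → [0,9); WM=-2
i=1 t=2 v=2: → [0,9); WM=0
i=2 t=4 v=2: → [0,9); WM=2
i=3 t=5 v=2: → [0,9); WM=3
i=4 t=5 v=4: → [0,9); WM=3
i=5 t=8 v=8: → [0,9); WM=6
i=6 t=12 v=5: → [9,18); WM=10; [0,9) fires=8
i=7 t=1 v=6: DROP (t<10-2); WM=10
i=8 t=13 v=2: → [9,18); WM=11
i=9 t=14 v=2: → [9,18); WM=12
i=10 t=21 v=3: → [18,27); WM=19; [9,18) fires=5
i=11 t=21 v=6: → [18,27); WM=19
i=12 t=31 v=7: → [27,36); WM=29; [18,27) fires=6
i=13 t=29 v=4: → [27,36); WM=29
i=14 t=28 v=3: → [27,36); WM=29
i=15 t=17 v=4: DROP (t<29-2); WM=29
i=16 t=30 v=7: → [27,36); WM=29
i=17 t=35 v=4: → [27,36); WM=33
i=18 t=33 v=2: → [27,36); WM=33

6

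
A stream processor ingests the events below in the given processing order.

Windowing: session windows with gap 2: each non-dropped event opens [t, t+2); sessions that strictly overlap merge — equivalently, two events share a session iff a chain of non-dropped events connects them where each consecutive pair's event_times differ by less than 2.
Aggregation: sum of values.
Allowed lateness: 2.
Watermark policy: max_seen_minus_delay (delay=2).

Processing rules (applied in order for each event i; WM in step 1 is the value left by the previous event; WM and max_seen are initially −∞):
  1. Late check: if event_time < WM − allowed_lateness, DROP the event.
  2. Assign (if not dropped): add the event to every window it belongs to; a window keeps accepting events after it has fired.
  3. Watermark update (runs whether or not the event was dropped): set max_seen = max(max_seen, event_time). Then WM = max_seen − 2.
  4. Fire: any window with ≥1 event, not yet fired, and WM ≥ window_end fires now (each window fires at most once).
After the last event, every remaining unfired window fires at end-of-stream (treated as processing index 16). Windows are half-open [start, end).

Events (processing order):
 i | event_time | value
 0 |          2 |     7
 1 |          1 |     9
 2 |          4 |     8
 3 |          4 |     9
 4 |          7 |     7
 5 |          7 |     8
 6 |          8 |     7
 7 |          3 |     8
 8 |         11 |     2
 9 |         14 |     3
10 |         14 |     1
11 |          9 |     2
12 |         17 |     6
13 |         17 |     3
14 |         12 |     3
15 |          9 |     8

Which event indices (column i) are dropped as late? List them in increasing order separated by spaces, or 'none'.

i=0 t=2 v=7: → [2,4); WM=0
i=1 t=1 v=9: → [1,4); WM=0
i=2 t=4 v=8: → [4,6); WM=2
i=3 t=4 v=9: → [4,6); WM=2
i=4 t=7 v=7: → [7,9); WM=5
i=5 t=7 v=8: → [7,9); WM=5
i=6 t=8 v=7: → [7,10); WM=6
i=7 t=3 v=8: DROP (t<6-2); WM=6
i=8 t=11 v=2: → [11,13); WM=9
i=9 t=14 v=3: → [14,16); WM=12
i=10 t=14 v=1: → [14,16); WM=12
i=11 t=9 v=2: DROP (t<12-2); WM=12
i=12 t=17 v=6: → [17,19); WM=15
i=13 t=17 v=3: → [17,19); WM=15
i=14 t=12 v=3: DROP (t<15-2); WM=15
i=15 t=9 v=8: DROP (t<15-2); WM=15

7 11 14 15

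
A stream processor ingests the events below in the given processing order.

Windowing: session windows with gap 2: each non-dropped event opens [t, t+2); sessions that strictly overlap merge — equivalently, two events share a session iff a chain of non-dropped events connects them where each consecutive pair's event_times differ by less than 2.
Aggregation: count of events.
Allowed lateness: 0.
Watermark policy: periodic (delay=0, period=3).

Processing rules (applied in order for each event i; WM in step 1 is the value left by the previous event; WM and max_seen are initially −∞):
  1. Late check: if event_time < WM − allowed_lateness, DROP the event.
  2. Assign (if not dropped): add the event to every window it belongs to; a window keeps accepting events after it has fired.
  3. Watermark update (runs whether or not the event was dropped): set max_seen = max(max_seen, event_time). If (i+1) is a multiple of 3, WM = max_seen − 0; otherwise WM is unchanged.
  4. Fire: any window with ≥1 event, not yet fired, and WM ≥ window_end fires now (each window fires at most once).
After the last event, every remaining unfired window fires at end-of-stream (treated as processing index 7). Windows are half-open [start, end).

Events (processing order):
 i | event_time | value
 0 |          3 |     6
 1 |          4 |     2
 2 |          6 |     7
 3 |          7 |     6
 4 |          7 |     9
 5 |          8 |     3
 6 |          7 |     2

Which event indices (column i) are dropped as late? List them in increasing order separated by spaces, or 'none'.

6

i=0 t=3 v=6: → [3,5); WM=−∞
i=1 t=4 v=2: → [3,6); WM=−∞
i=2 t=6 v=7: → [6,8); WM=6
i=3 t=7 v=6: → [6,9); WM=6
i=4 t=7 v=9: → [6,9); WM=6
i=5 t=8 v=3: → [6,10); WM=8
i=6 t=7 v=2: DROP (t<8-0); WM=8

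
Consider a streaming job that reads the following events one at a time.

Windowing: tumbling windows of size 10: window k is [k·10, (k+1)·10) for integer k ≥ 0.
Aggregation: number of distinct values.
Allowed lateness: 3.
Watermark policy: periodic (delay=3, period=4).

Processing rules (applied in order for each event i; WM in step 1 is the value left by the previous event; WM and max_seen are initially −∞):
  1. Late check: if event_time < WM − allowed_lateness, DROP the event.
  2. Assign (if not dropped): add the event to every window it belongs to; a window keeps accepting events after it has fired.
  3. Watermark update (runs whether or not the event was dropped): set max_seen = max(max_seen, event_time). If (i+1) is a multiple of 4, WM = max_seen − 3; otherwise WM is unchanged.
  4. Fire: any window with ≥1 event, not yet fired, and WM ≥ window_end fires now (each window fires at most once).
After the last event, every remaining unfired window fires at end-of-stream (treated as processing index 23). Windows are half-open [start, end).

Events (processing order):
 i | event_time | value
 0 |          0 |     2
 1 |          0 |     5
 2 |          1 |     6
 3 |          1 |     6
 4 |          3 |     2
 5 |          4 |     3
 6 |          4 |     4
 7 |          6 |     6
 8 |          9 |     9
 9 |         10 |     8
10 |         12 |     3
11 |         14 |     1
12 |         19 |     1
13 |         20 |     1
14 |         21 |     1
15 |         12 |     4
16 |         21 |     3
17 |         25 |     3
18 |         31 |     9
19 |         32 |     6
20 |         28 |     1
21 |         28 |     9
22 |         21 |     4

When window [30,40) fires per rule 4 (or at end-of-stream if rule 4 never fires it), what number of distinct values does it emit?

2

i=0 t=0 v=2: → [0,10); WM=−∞
i=1 t=0 v=5: → [0,10); WM=−∞
i=2 t=1 v=6: → [0,10); WM=−∞
i=3 t=1 v=6: → [0,10); WM=-2
i=4 t=3 v=2: → [0,10); WM=-2
i=5 t=4 v=3: → [0,10); WM=-2
i=6 t=4 v=4: → [0,10); WM=-2
i=7 t=6 v=6: → [0,10); WM=3
i=8 t=9 v=9: → [0,10); WM=3
i=9 t=10 v=8: → [10,20); WM=3
i=10 t=12 v=3: → [10,20); WM=3
i=11 t=14 v=1: → [10,20); WM=11; [0,10) fires=6
i=12 t=19 v=1: → [10,20); WM=11
i=13 t=20 v=1: → [20,30); WM=11
i=14 t=21 v=1: → [20,30); WM=11
i=15 t=12 v=4: → [10,20); WM=18
i=16 t=21 v=3: → [20,30); WM=18
i=17 t=25 v=3: → [20,30); WM=18
i=18 t=31 v=9: → [30,40); WM=18
i=19 t=32 v=6: → [30,40); WM=29; [10,20) fires=4
i=20 t=28 v=1: → [20,30); WM=29
i=21 t=28 v=9: → [20,30); WM=29
i=22 t=21 v=4: DROP (t<29-3); WM=29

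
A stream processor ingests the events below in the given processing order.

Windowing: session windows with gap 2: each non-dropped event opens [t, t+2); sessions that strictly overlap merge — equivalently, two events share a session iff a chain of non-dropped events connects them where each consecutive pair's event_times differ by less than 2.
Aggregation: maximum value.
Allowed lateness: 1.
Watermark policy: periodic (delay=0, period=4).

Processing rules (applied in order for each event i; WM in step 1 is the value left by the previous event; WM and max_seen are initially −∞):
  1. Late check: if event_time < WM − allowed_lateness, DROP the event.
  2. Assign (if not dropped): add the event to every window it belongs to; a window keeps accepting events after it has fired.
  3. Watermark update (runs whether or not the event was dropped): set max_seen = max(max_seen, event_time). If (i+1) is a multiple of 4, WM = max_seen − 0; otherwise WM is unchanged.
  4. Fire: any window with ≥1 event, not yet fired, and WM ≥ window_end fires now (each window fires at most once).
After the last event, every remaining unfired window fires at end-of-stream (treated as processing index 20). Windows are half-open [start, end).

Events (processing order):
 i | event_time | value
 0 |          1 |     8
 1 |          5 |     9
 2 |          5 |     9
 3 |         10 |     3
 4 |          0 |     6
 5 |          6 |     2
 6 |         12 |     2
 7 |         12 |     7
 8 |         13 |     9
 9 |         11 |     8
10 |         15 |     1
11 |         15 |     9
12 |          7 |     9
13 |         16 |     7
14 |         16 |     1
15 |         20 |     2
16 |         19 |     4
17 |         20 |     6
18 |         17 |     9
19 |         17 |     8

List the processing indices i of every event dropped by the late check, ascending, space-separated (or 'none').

4 5 12 18 19

i=0 t=1 v=8: → [1,3); WM=−∞
i=1 t=5 v=9: → [5,7); WM=−∞
i=2 t=5 v=9: → [5,7); WM=−∞
i=3 t=10 v=3: → [10,12); WM=10
i=4 t=0 v=6: DROP (t<10-1); WM=10
i=5 t=6 v=2: DROP (t<10-1); WM=10
i=6 t=12 v=2: → [12,14); WM=10
i=7 t=12 v=7: → [12,14); WM=12
i=8 t=13 v=9: → [12,15); WM=12
i=9 t=11 v=8: → [10,15); WM=12
i=10 t=15 v=1: → [15,17); WM=12
i=11 t=15 v=9: → [15,17); WM=15
i=12 t=7 v=9: DROP (t<15-1); WM=15
i=13 t=16 v=7: → [15,18); WM=15
i=14 t=16 v=1: → [15,18); WM=15
i=15 t=20 v=2: → [20,22); WM=20
i=16 t=19 v=4: → [19,22); WM=20
i=17 t=20 v=6: → [19,22); WM=20
i=18 t=17 v=9: DROP (t<20-1); WM=20
i=19 t=17 v=8: DROP (t<20-1); WM=20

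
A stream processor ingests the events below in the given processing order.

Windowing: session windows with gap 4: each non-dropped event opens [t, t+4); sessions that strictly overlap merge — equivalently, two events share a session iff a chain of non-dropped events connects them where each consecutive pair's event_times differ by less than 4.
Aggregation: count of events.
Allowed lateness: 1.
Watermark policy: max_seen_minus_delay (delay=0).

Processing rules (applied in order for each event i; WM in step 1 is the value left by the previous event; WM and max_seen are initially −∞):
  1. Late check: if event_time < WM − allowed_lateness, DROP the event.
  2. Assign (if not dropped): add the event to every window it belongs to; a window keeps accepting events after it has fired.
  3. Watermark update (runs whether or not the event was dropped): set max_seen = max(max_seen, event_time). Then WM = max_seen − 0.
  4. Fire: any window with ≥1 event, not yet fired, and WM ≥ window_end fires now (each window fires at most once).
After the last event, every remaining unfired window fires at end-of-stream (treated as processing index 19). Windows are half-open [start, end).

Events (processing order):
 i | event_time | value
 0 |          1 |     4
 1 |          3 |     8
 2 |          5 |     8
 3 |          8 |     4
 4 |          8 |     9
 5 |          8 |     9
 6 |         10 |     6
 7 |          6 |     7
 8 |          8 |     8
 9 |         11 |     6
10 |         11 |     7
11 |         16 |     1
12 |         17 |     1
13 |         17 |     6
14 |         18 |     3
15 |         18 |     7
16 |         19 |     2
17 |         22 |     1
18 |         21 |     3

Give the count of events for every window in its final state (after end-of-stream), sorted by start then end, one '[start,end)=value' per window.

[1,15)=9 [16,26)=8

i=0 t=1 v=4: → [1,5); WM=1
i=1 t=3 v=8: → [1,7); WM=3
i=2 t=5 v=8: → [1,9); WM=5
i=3 t=8 v=4: → [1,12); WM=8
i=4 t=8 v=9: → [1,12); WM=8
i=5 t=8 v=9: → [1,12); WM=8
i=6 t=10 v=6: → [1,14); WM=10
i=7 t=6 v=7: DROP (t<10-1); WM=10
i=8 t=8 v=8: DROP (t<10-1); WM=10
i=9 t=11 v=6: → [1,15); WM=11
i=10 t=11 v=7: → [1,15); WM=11
i=11 t=16 v=1: → [16,20); WM=16
i=12 t=17 v=1: → [16,21); WM=17
i=13 t=17 v=6: → [16,21); WM=17
i=14 t=18 v=3: → [16,22); WM=18
i=15 t=18 v=7: → [16,22); WM=18
i=16 t=19 v=2: → [16,23); WM=19
i=17 t=22 v=1: → [16,26); WM=22
i=18 t=21 v=3: → [16,26); WM=22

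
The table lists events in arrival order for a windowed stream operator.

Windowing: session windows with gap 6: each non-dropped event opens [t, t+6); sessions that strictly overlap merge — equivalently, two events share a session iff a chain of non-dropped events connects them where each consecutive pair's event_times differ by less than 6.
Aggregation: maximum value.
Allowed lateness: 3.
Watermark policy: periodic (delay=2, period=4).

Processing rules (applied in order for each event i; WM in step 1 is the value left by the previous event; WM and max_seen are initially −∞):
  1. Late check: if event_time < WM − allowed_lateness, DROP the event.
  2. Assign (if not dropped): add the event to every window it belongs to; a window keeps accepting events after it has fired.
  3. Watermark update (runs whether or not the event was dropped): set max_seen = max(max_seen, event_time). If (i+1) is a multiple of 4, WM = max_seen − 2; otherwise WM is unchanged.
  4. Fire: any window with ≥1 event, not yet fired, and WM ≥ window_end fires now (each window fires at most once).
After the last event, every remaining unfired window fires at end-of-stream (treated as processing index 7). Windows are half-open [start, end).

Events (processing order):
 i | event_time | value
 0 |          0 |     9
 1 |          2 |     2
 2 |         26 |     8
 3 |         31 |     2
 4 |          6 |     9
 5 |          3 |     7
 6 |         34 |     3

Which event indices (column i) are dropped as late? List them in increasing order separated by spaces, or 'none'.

4 5

i=0 t=0 v=9: → [0,6); WM=−∞
i=1 t=2 v=2: → [0,8); WM=−∞
i=2 t=26 v=8: → [26,32); WM=−∞
i=3 t=31 v=2: → [26,37); WM=29
i=4 t=6 v=9: DROP (t<29-3); WM=29
i=5 t=3 v=7: DROP (t<29-3); WM=29
i=6 t=34 v=3: → [26,40); WM=29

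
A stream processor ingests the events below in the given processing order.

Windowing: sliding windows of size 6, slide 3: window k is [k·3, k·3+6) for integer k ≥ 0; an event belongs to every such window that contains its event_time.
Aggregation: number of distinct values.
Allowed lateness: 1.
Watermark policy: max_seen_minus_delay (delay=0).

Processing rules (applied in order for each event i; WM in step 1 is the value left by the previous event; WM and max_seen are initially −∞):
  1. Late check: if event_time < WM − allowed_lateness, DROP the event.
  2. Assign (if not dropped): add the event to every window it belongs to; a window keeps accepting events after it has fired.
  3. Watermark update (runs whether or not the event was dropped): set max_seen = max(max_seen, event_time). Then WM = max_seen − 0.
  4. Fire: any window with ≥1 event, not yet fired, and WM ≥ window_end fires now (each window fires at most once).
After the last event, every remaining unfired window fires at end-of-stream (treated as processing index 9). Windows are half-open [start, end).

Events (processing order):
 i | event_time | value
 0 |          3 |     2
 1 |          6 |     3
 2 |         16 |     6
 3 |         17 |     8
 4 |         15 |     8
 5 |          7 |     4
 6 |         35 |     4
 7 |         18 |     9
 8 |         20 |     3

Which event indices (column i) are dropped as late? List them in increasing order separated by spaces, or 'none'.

4 5 7 8

i=0 t=3 v=2: → [3,9),[0,6); WM=3
i=1 t=6 v=3: → [6,12),[3,9); WM=6; [0,6) fires=1
i=2 t=16 v=6: → [15,21),[12,18); WM=16; [3,9) fires=2 [6,12) fires=1
i=3 t=17 v=8: → [15,21),[12,18); WM=17
i=4 t=15 v=8: DROP (t<17-1); WM=17
i=5 t=7 v=4: DROP (t<17-1); WM=17
i=6 t=35 v=4: → [33,39),[30,36); WM=35; [12,18) fires=2 [15,21) fires=2
i=7 t=18 v=9: DROP (t<35-1); WM=35
i=8 t=20 v=3: DROP (t<35-1); WM=35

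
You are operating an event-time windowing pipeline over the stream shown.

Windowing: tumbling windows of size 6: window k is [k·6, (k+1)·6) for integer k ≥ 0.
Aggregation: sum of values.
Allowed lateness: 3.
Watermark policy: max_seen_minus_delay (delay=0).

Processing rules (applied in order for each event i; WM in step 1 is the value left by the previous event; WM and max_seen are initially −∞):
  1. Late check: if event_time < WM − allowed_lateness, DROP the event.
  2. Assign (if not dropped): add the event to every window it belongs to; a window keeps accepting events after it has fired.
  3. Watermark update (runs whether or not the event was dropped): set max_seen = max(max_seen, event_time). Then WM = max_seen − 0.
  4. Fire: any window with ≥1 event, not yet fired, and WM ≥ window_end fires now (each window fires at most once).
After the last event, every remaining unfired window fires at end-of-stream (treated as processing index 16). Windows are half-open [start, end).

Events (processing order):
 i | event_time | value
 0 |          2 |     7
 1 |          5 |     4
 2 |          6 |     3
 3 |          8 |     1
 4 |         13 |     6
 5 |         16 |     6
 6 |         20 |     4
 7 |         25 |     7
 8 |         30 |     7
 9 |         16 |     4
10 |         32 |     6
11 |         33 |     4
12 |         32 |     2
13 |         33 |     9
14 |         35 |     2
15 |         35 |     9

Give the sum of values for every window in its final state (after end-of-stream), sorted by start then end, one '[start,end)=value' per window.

[0,6)=11 [6,12)=4 [12,18)=12 [18,24)=4 [24,30)=7 [30,36)=39

i=0 t=2 v=7: → [0,6); WM=2
i=1 t=5 v=4: → [0,6); WM=5
i=2 t=6 v=3: → [6,12); WM=6; [0,6) fires=11
i=3 t=8 v=1: → [6,12); WM=8
i=4 t=13 v=6: → [12,18); WM=13; [6,12) fires=4
i=5 t=16 v=6: → [12,18); WM=16
i=6 t=20 v=4: → [18,24); WM=20; [12,18) fires=12
i=7 t=25 v=7: → [24,30); WM=25; [18,24) fires=4
i=8 t=30 v=7: → [30,36); WM=30; [24,30) fires=7
i=9 t=16 v=4: DROP (t<30-3); WM=30
i=10 t=32 v=6: → [30,36); WM=32
i=11 t=33 v=4: → [30,36); WM=33
i=12 t=32 v=2: → [30,36); WM=33
i=13 t=33 v=9: → [30,36); WM=33
i=14 t=35 v=2: → [30,36); WM=35
i=15 t=35 v=9: → [30,36); WM=35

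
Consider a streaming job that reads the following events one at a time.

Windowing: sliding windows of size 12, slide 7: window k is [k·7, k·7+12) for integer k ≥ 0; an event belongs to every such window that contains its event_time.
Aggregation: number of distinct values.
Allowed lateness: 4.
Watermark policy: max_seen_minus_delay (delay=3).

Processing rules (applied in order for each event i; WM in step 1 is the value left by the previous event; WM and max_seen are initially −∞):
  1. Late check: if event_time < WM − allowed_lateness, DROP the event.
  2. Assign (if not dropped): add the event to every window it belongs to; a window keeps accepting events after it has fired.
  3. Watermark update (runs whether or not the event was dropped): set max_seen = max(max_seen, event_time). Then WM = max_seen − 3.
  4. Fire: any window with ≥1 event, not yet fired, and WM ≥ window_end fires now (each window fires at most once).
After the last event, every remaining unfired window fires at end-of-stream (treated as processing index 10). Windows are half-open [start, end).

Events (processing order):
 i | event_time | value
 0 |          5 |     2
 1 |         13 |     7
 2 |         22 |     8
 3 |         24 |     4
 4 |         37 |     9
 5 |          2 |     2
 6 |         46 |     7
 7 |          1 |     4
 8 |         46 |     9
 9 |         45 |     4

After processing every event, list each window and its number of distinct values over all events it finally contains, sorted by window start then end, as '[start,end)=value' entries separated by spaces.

i=0 t=5 v=2: → [0,12); WM=2
i=1 t=13 v=7: → [7,19); WM=10
i=2 t=22 v=8: → [21,33),[14,26); WM=19; [0,12) fires=1 [7,19) fires=1
i=3 t=24 v=4: → [21,33),[14,26); WM=21
i=4 t=37 v=9: → [35,47),[28,40); WM=34; [14,26) fires=2 [21,33) fires=2
i=5 t=2 v=2: DROP (t<34-4); WM=34
i=6 t=46 v=7: → [42,54),[35,47); WM=43; [28,40) fires=1
i=7 t=1 v=4: DROP (t<43-4); WM=43
i=8 t=46 v=9: → [42,54),[35,47); WM=43
i=9 t=45 v=4: → [42,54),[35,47); WM=43

[0,12)=1 [7,19)=1 [14,26)=2 [21,33)=2 [28,40)=1 [35,47)=3 [42,54)=3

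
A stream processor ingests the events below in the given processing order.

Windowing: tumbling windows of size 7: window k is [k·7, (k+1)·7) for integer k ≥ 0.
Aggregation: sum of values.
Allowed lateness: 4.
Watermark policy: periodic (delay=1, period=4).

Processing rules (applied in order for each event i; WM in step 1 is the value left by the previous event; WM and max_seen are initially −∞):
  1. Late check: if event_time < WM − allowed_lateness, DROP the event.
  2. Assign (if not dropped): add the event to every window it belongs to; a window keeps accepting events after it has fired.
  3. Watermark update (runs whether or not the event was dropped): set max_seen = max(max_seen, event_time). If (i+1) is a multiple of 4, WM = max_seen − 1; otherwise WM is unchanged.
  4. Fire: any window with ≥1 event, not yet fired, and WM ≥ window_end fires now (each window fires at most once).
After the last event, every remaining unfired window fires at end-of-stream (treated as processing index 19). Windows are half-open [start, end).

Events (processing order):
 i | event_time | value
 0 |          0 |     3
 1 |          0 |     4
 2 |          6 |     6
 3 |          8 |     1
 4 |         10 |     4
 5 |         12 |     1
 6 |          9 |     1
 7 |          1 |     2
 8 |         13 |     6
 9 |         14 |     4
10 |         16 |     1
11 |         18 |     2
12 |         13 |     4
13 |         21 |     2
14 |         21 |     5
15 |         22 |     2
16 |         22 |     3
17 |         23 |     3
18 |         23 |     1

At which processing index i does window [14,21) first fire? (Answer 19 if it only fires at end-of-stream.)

15

i=0 t=0 v=3: → [0,7); WM=−∞
i=1 t=0 v=4: → [0,7); WM=−∞
i=2 t=6 v=6: → [0,7); WM=−∞
i=3 t=8 v=1: → [7,14); WM=7; [0,7) fires=13
i=4 t=10 v=4: → [7,14); WM=7
i=5 t=12 v=1: → [7,14); WM=7
i=6 t=9 v=1: → [7,14); WM=7
i=7 t=1 v=2: DROP (t<7-4); WM=11
i=8 t=13 v=6: → [7,14); WM=11
i=9 t=14 v=4: → [14,21); WM=11
i=10 t=16 v=1: → [14,21); WM=11
i=11 t=18 v=2: → [14,21); WM=17; [7,14) fires=13
i=12 t=13 v=4: → [7,14); WM=17
i=13 t=21 v=2: → [21,28); WM=17
i=14 t=21 v=5: → [21,28); WM=17
i=15 t=22 v=2: → [21,28); WM=21; [14,21) fires=7
i=16 t=22 v=3: → [21,28); WM=21
i=17 t=23 v=3: → [21,28); WM=21
i=18 t=23 v=1: → [21,28); WM=21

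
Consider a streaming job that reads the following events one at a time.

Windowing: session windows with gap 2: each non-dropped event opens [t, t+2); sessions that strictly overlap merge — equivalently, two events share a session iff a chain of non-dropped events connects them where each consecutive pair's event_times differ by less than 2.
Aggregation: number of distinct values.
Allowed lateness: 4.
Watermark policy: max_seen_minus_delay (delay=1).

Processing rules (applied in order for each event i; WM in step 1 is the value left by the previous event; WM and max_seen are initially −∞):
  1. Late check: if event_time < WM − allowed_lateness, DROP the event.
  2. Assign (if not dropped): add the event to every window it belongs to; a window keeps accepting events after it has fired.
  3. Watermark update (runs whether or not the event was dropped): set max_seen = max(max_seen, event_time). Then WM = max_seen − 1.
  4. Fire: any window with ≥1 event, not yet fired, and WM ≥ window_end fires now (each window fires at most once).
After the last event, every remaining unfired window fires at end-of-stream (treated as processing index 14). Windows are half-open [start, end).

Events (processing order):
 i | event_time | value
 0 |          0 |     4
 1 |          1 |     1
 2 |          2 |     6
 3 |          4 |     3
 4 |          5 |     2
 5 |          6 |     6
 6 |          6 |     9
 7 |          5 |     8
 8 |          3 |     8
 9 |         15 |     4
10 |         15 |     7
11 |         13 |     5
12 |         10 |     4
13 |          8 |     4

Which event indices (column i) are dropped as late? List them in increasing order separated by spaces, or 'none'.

i=0 t=0 v=4: → [0,2); WM=-1
i=1 t=1 v=1: → [0,3); WM=0
i=2 t=2 v=6: → [0,4); WM=1
i=3 t=4 v=3: → [4,6); WM=3
i=4 t=5 v=2: → [4,7); WM=4
i=5 t=6 v=6: → [4,8); WM=5
i=6 t=6 v=9: → [4,8); WM=5
i=7 t=5 v=8: → [4,8); WM=5
i=8 t=3 v=8: → [0,8); WM=5
i=9 t=15 v=4: → [15,17); WM=14
i=10 t=15 v=7: → [15,17); WM=14
i=11 t=13 v=5: → [13,15); WM=14
i=12 t=10 v=4: → [10,12); WM=14
i=13 t=8 v=4: DROP (t<14-4); WM=14

13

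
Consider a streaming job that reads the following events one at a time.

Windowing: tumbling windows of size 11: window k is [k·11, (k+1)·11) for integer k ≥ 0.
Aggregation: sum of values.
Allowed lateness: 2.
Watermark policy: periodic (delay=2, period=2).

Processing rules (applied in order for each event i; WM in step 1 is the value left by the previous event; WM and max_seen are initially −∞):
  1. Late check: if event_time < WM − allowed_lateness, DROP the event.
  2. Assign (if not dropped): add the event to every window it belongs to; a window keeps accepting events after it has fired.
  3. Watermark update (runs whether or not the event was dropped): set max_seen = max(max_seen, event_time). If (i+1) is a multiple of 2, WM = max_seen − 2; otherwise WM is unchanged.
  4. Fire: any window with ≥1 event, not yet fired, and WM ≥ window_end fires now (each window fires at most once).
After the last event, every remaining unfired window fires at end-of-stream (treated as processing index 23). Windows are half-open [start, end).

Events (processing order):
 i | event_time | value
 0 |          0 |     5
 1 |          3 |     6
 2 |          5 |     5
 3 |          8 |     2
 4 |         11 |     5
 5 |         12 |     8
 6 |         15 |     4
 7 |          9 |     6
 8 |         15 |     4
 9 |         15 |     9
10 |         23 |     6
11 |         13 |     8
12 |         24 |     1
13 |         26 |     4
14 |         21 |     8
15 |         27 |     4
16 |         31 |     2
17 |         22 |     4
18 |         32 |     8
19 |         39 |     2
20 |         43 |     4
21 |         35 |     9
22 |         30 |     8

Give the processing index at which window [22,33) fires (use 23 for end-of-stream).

i=0 t=0 v=5: → [0,11); WM=−∞
i=1 t=3 v=6: → [0,11); WM=1
i=2 t=5 v=5: → [0,11); WM=1
i=3 t=8 v=2: → [0,11); WM=6
i=4 t=11 v=5: → [11,22); WM=6
i=5 t=12 v=8: → [11,22); WM=10
i=6 t=15 v=4: → [11,22); WM=10
i=7 t=9 v=6: → [0,11); WM=13; [0,11) fires=24
i=8 t=15 v=4: → [11,22); WM=13
i=9 t=15 v=9: → [11,22); WM=13
i=10 t=23 v=6: → [22,33); WM=13
i=11 t=13 v=8: → [11,22); WM=21
i=12 t=24 v=1: → [22,33); WM=21
i=13 t=26 v=4: → [22,33); WM=24; [11,22) fires=38
i=14 t=21 v=8: DROP (t<24-2); WM=24
i=15 t=27 v=4: → [22,33); WM=25
i=16 t=31 v=2: → [22,33); WM=25
i=17 t=22 v=4: DROP (t<25-2); WM=29
i=18 t=32 v=8: → [22,33); WM=29
i=19 t=39 v=2: → [33,44); WM=37; [22,33) fires=25
i=20 t=43 v=4: → [33,44); WM=37
i=21 t=35 v=9: → [33,44); WM=41
i=22 t=30 v=8: DROP (t<41-2); WM=41

19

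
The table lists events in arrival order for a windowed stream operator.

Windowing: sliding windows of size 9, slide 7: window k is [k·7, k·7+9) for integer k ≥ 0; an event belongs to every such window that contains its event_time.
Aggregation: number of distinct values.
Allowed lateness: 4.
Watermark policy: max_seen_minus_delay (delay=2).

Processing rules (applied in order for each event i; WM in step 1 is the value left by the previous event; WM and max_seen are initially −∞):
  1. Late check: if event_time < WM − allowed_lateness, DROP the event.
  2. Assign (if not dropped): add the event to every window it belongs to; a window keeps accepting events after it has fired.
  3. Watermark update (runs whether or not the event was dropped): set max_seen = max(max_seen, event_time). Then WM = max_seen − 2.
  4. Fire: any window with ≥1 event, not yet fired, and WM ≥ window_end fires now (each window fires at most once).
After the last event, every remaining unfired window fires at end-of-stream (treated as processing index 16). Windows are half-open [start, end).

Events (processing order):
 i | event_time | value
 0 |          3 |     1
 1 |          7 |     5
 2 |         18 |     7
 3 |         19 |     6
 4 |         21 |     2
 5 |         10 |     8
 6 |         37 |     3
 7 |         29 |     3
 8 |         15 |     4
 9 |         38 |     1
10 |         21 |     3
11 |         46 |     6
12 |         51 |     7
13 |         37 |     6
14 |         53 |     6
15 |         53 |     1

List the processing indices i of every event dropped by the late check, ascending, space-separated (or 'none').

5 7 8 10 13

i=0 t=3 v=1: → [0,9); WM=1
i=1 t=7 v=5: → [7,16),[0,9); WM=5
i=2 t=18 v=7: → [14,23); WM=16; [0,9) fires=2 [7,16) fires=1
i=3 t=19 v=6: → [14,23); WM=17
i=4 t=21 v=2: → [21,30),[14,23); WM=19
i=5 t=10 v=8: DROP (t<19-4); WM=19
i=6 t=37 v=3: → [35,44); WM=35; [14,23) fires=3 [21,30) fires=1
i=7 t=29 v=3: DROP (t<35-4); WM=35
i=8 t=15 v=4: DROP (t<35-4); WM=35
i=9 t=38 v=1: → [35,44); WM=36
i=10 t=21 v=3: DROP (t<36-4); WM=36
i=11 t=46 v=6: → [42,51); WM=44; [35,44) fires=2
i=12 t=51 v=7: → [49,58); WM=49
i=13 t=37 v=6: DROP (t<49-4); WM=49
i=14 t=53 v=6: → [49,58); WM=51; [42,51) fires=1
i=15 t=53 v=1: → [49,58); WM=51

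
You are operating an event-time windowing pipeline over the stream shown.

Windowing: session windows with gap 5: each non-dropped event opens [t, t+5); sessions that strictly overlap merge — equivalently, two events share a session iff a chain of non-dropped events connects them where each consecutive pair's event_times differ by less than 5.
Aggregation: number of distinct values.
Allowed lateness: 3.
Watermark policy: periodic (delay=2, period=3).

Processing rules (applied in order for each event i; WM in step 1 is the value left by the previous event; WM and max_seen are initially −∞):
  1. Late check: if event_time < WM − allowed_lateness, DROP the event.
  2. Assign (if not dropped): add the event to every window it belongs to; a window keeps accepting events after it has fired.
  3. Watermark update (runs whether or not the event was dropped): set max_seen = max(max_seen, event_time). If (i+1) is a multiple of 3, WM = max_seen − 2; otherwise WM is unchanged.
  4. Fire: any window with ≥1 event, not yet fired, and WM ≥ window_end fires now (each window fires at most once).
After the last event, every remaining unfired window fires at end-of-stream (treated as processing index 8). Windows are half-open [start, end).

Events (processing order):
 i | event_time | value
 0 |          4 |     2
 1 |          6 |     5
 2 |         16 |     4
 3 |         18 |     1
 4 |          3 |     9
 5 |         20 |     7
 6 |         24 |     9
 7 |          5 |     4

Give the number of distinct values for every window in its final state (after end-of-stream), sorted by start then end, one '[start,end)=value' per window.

i=0 t=4 v=2: → [4,9); WM=−∞
i=1 t=6 v=5: → [4,11); WM=−∞
i=2 t=16 v=4: → [16,21); WM=14
i=3 t=18 v=1: → [16,23); WM=14
i=4 t=3 v=9: DROP (t<14-3); WM=14
i=5 t=20 v=7: → [16,25); WM=18
i=6 t=24 v=9: → [16,29); WM=18
i=7 t=5 v=4: DROP (t<18-3); WM=18

[4,11)=2 [16,29)=4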